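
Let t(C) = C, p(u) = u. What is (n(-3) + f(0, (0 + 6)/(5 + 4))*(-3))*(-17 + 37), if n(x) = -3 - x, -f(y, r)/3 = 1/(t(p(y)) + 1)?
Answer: 180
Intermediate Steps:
f(y, r) = -3/(1 + y) (f(y, r) = -3/(y + 1) = -3/(1 + y))
(n(-3) + f(0, (0 + 6)/(5 + 4))*(-3))*(-17 + 37) = ((-3 - 1*(-3)) - 3/(1 + 0)*(-3))*(-17 + 37) = ((-3 + 3) - 3/1*(-3))*20 = (0 - 3*1*(-3))*20 = (0 - 3*(-3))*20 = (0 + 9)*20 = 9*20 = 180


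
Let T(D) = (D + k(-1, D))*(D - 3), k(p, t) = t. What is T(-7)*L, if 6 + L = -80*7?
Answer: -79240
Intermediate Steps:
L = -566 (L = -6 - 80*7 = -6 - 560 = -566)
T(D) = 2*D*(-3 + D) (T(D) = (D + D)*(D - 3) = (2*D)*(-3 + D) = 2*D*(-3 + D))
T(-7)*L = (2*(-7)*(-3 - 7))*(-566) = (2*(-7)*(-10))*(-566) = 140*(-566) = -79240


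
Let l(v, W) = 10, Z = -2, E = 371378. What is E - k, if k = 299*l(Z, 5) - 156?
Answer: 368544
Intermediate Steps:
k = 2834 (k = 299*10 - 156 = 2990 - 156 = 2834)
E - k = 371378 - 1*2834 = 371378 - 2834 = 368544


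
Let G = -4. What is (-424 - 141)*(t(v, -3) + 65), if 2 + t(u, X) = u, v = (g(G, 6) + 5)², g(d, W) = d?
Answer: -36160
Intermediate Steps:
v = 1 (v = (-4 + 5)² = 1² = 1)
t(u, X) = -2 + u
(-424 - 141)*(t(v, -3) + 65) = (-424 - 141)*((-2 + 1) + 65) = -565*(-1 + 65) = -565*64 = -36160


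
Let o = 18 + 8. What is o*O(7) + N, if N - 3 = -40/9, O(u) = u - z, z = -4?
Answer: 2561/9 ≈ 284.56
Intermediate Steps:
O(u) = 4 + u (O(u) = u - 1*(-4) = u + 4 = 4 + u)
N = -13/9 (N = 3 - 40/9 = -13/9 ≈ -1.4444)
o = 26
o*O(7) + N = 26*(4 + 7) - 13/9 = 26*11 - 13/9 = 286 - 13/9 = 2561/9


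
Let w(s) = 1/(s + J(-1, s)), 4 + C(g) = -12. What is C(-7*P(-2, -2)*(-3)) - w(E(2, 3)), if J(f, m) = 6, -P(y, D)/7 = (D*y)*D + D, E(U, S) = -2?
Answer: -65/4 ≈ -16.250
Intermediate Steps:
P(y, D) = -7*D - 7*y*D**2 (P(y, D) = -7*((D*y)*D + D) = -7*(y*D**2 + D) = -7*(D + y*D**2) = -7*D - 7*y*D**2)
C(g) = -16 (C(g) = -4 - 12 = -16)
w(s) = 1/(6 + s) (w(s) = 1/(s + 6) = 1/(6 + s))
C(-7*P(-2, -2)*(-3)) - w(E(2, 3)) = -16 - 1/(6 - 2) = -16 - 1/4 = -65/4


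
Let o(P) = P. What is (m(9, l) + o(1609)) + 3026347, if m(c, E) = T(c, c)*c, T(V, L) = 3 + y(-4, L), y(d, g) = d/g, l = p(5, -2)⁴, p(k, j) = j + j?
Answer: 3027979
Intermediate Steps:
p(k, j) = 2*j
l = 256 (l = (2*(-2))⁴ = (-4)⁴ = 256)
T(V, L) = 3 - 4/L
m(c, E) = c*(3 - 4/c) (m(c, E) = (3 - 4/c)*c = c*(3 - 4/c))
(m(9, l) + o(1609)) + 3026347 = ((-4 + 3*9) + 1609) + 3026347 = ((-4 + 27) + 1609) + 3026347 = (23 + 1609) + 3026347 = 1632 + 3026347 = 3027979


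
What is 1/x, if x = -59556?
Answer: -1/59556 ≈ -1.6791e-5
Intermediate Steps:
1/x = 1/(-59556) = -1/59556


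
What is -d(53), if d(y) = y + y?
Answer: -106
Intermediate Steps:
d(y) = 2*y
-d(53) = -2*53 = -1*106 = -106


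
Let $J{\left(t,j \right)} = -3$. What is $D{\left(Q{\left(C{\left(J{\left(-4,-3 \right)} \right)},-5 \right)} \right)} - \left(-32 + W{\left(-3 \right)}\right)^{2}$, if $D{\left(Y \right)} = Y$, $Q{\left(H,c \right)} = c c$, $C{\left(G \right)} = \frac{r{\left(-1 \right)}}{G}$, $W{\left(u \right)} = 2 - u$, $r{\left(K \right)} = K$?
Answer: $-704$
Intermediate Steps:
$C{\left(G \right)} = - \frac{1}{G}$
$Q{\left(H,c \right)} = c^{2}$
$D{\left(Q{\left(C{\left(J{\left(-4,-3 \right)} \right)},-5 \right)} \right)} - \left(-32 + W{\left(-3 \right)}\right)^{2} = \left(-5\right)^{2} - \left(-32 + \left(2 - -3\right)\right)^{2} = 25 - \left(-32 + \left(2 + 3\right)\right)^{2} = 25 - \left(-32 + 5\right)^{2} = 25 - \left(-27\right)^{2} = 25 - 729 = -704$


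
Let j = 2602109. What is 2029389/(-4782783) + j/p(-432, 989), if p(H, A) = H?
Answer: -4148733128465/688720752 ≈ -6023.8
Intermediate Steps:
2029389/(-4782783) + j/p(-432, 989) = 2029389/(-4782783) + 2602109/(-432) = 2029389*(-1/4782783) + 2602109*(-1/432) = -676463/1594261 - 2602109/432 = -4148733128465/688720752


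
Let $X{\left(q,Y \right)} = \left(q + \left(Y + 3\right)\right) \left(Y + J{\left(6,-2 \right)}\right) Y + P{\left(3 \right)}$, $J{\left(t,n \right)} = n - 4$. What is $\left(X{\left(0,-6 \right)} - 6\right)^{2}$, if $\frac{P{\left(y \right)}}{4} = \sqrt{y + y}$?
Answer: $49380 - 1776 \sqrt{6} \approx 45030.0$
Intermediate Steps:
$J{\left(t,n \right)} = -4 + n$
$P{\left(y \right)} = 4 \sqrt{2} \sqrt{y}$ ($P{\left(y \right)} = 4 \sqrt{y + y} = 4 \sqrt{2 y} = 4 \sqrt{2} \sqrt{y}$)
$X{\left(q,Y \right)} = 4 \sqrt{6} + Y \left(-6 + Y\right) \left(3 + Y + q\right)$ ($X{\left(q,Y \right)} = \left(q + \left(Y + 3\right)\right) \left(Y - 6\right) Y + 4 \sqrt{2} \sqrt{3} = \left(q + \left(3 + Y\right)\right) \left(Y - 6\right) Y + 4 \sqrt{6} = \left(3 + Y + q\right) \left(-6 + Y\right) Y + 4 \sqrt{6} = \left(-6 + Y\right) \left(3 + Y + q\right) Y + 4 \sqrt{6} = Y \left(-6 + Y\right) \left(3 + Y + q\right) + 4 \sqrt{6} = 4 \sqrt{6} + Y \left(-6 + Y\right) \left(3 + Y + q\right)$)
$\left(X{\left(0,-6 \right)} - 6\right)^{2} = \left(\left(\left(-6\right)^{3} - -108 - 3 \left(-6\right)^{2} + 4 \sqrt{6} + 0 \left(-6\right)^{2} - \left(-36\right) 0\right) - 6\right)^{2} = \left(\left(-216 + 108 - 108 + 4 \sqrt{6} + 0 \cdot 36 + 0\right) - 6\right)^{2} = \left(\left(-216 + 108 - 108 + 4 \sqrt{6} + 0 + 0\right) - 6\right)^{2} = \left(\left(-216 + 4 \sqrt{6}\right) - 6\right)^{2} = \left(-222 + 4 \sqrt{6}\right)^{2}$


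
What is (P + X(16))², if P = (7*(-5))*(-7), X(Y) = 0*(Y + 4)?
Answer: 60025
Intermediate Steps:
X(Y) = 0 (X(Y) = 0*(4 + Y) = 0)
P = 245 (P = -35*(-7) = 245)
(P + X(16))² = (245 + 0)² = 245² = 60025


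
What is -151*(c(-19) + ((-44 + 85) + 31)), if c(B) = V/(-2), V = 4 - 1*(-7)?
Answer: -20083/2 ≈ -10042.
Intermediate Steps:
V = 11 (V = 4 + 7 = 11)
c(B) = -11/2 (c(B) = 11/(-2) = 11*(-1/2) = -11/2)
-151*(c(-19) + ((-44 + 85) + 31)) = -151*(-11/2 + ((-44 + 85) + 31)) = -151*(-11/2 + (41 + 31)) = -151*(-11/2 + 72) = -151*133/2 = -20083/2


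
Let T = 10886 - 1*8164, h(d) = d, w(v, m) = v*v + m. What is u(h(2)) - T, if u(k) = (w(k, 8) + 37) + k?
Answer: -2671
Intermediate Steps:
w(v, m) = m + v² (w(v, m) = v² + m = m + v²)
T = 2722 (T = 10886 - 8164 = 2722)
u(k) = 45 + k + k² (u(k) = ((8 + k²) + 37) + k = (45 + k²) + k = 45 + k + k²)
u(h(2)) - T = (45 + 2 + 2²) - 1*2722 = (45 + 2 + 4) - 2722 = 51 - 2722 = -2671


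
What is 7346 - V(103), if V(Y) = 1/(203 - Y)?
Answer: 734599/100 ≈ 7346.0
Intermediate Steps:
7346 - V(103) = 7346 - (-1)/(-203 + 103) = 7346 - (-1)/(-100) = 7346 - (-1)*(-1)/100 = 7346 - 1*1/100 = 7346 - 1/100 = 734599/100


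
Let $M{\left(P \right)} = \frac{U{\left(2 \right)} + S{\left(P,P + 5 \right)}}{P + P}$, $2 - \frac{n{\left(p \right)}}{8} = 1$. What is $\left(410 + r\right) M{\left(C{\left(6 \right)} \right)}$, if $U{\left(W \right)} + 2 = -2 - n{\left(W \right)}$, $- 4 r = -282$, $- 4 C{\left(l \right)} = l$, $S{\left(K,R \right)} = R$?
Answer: $\frac{16337}{12} \approx 1361.4$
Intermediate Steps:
$n{\left(p \right)} = 8$ ($n{\left(p \right)} = 16 - 8 = 8$)
$C{\left(l \right)} = - \frac{l}{4}$
$r = \frac{141}{2}$ ($r = \left(- \frac{1}{4}\right) \left(-282\right) = \frac{141}{2} \approx 70.5$)
$U{\left(W \right)} = -12$ ($U{\left(W \right)} = -2 - 10 = -12$)
$M{\left(P \right)} = \frac{-7 + P}{2 P}$ ($M{\left(P \right)} = \frac{-12 + \left(P + 5\right)}{P + P} = \frac{-12 + \left(5 + P\right)}{2 P} = \left(-7 + P\right) \frac{1}{2 P} = \frac{-7 + P}{2 P}$)
$\left(410 + r\right) M{\left(C{\left(6 \right)} \right)} = \left(410 + \frac{141}{2}\right) \frac{-7 - \frac{3}{2}}{2 \left(\left(- \frac{1}{4}\right) 6\right)} = \frac{961 \frac{-7 - \frac{3}{2}}{2 \left(- \frac{3}{2}\right)}}{2} = \frac{961 \cdot \frac{1}{2} \left(- \frac{2}{3}\right) \left(- \frac{17}{2}\right)}{2} = \frac{961}{2} \cdot \frac{17}{6} = \frac{16337}{12}$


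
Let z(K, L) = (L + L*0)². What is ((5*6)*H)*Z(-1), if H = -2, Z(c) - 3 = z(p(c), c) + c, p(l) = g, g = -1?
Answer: -180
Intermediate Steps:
p(l) = -1
z(K, L) = L² (z(K, L) = (L + 0)² = L²)
Z(c) = 3 + c + c² (Z(c) = 3 + (c² + c) = 3 + (c + c²) = 3 + c + c²)
((5*6)*H)*Z(-1) = ((5*6)*(-2))*(3 - 1 + (-1)²) = (30*(-2))*(3 - 1 + 1) = -60*3 = -180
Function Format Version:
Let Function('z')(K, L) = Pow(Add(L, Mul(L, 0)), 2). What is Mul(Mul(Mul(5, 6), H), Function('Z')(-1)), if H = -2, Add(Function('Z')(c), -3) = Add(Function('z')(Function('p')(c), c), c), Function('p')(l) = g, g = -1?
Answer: -180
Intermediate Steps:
Function('p')(l) = -1
Function('z')(K, L) = Pow(L, 2) (Function('z')(K, L) = Pow(Add(L, 0), 2) = Pow(L, 2))
Function('Z')(c) = Add(3, c, Pow(c, 2)) (Function('Z')(c) = Add(3, Add(Pow(c, 2), c)) = Add(3, Add(c, Pow(c, 2))) = Add(3, c, Pow(c, 2)))
Mul(Mul(Mul(5, 6), H), Function('Z')(-1)) = Mul(Mul(Mul(5, 6), -2), Add(3, -1, Pow(-1, 2))) = Mul(Mul(30, -2), Add(3, -1, 1)) = Mul(-60, 3) = -180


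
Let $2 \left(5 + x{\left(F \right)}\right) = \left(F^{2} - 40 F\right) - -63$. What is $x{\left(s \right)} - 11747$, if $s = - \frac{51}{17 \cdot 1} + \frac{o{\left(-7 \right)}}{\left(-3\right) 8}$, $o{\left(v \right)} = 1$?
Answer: $- \frac{13426607}{1152} \approx -11655.0$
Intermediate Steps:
$s = - \frac{73}{24}$ ($s = - \frac{51}{17 \cdot 1} + 1 \frac{1}{\left(-3\right) 8} = - \frac{51}{17} + 1 \frac{1}{-24} = \left(-51\right) \frac{1}{17} + 1 \left(- \frac{1}{24}\right) = -3 - \frac{1}{24} = - \frac{73}{24} \approx -3.0417$)
$x{\left(F \right)} = \frac{53}{2} + \frac{F^{2}}{2} - 20 F$ ($x{\left(F \right)} = -5 + \frac{\left(F^{2} - 40 F\right) - -63}{2} = -5 + \frac{\left(F^{2} - 40 F\right) + 63}{2} = -5 + \frac{63 + F^{2} - 40 F}{2} = -5 + \left(\frac{63}{2} + \frac{F^{2}}{2} - 20 F\right) = \frac{53}{2} + \frac{F^{2}}{2} - 20 F$)
$x{\left(s \right)} - 11747 = \left(\frac{53}{2} + \frac{\left(- \frac{73}{24}\right)^{2}}{2} - - \frac{365}{6}\right) - 11747 = \left(\frac{53}{2} + \frac{1}{2} \cdot \frac{5329}{576} + \frac{365}{6}\right) - 11747 = \left(\frac{53}{2} + \frac{5329}{1152} + \frac{365}{6}\right) - 11747 = \frac{105937}{1152} - 11747 = - \frac{13426607}{1152}$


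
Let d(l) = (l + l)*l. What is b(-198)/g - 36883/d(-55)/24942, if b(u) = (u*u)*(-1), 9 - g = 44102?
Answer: 537656548571/604872183300 ≈ 0.88888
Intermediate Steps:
d(l) = 2*l**2 (d(l) = (2*l)*l = 2*l**2)
g = -44093 (g = 9 - 1*44102 = 9 - 44102 = -44093)
b(u) = -u**2 (b(u) = u**2*(-1) = -u**2)
b(-198)/g - 36883/d(-55)/24942 = -1*(-198)**2/(-44093) - 36883/(2*(-55)**2)/24942 = -1*39204*(-1/44093) - 36883/(2*3025)*(1/24942) = -39204*(-1/44093) - 36883/6050*(1/24942) = 39204/44093 - 36883*1/6050*(1/24942) = 39204/44093 - 3353/550*1/24942 = 39204/44093 - 3353/13718100 = 537656548571/604872183300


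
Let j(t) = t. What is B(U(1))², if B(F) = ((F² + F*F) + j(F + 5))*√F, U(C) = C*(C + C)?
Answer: 450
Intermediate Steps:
U(C) = 2*C² (U(C) = C*(2*C) = 2*C²)
B(F) = √F*(5 + F + 2*F²) (B(F) = ((F² + F*F) + (F + 5))*√F = ((F² + F²) + (5 + F))*√F = (2*F² + (5 + F))*√F = (5 + F + 2*F²)*√F = √F*(5 + F + 2*F²))
B(U(1))² = (√(2*1²)*(5 + 2*1² + 2*(2*1²)²))² = (√(2*1)*(5 + 2*1 + 2*(2*1)²))² = (√2*(5 + 2 + 2*2²))² = (√2*(5 + 2 + 2*4))² = (√2*(5 + 2 + 8))² = (√2*15)² = (15*√2)² = 450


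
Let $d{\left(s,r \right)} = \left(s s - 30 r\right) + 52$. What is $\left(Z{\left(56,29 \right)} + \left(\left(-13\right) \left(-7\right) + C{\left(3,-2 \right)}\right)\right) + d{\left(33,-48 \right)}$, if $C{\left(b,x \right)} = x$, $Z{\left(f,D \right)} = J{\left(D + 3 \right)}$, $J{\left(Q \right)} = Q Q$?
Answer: $3694$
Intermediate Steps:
$J{\left(Q \right)} = Q^{2}$
$d{\left(s,r \right)} = 52 + s^{2} - 30 r$ ($d{\left(s,r \right)} = \left(s^{2} - 30 r\right) + 52 = 52 + s^{2} - 30 r$)
$Z{\left(f,D \right)} = \left(3 + D\right)^{2}$ ($Z{\left(f,D \right)} = \left(D + 3\right)^{2} = \left(3 + D\right)^{2}$)
$\left(Z{\left(56,29 \right)} + \left(\left(-13\right) \left(-7\right) + C{\left(3,-2 \right)}\right)\right) + d{\left(33,-48 \right)} = \left(\left(3 + 29\right)^{2} - -89\right) + \left(52 + 33^{2} - -1440\right) = \left(32^{2} + \left(91 - 2\right)\right) + \left(52 + 1089 + 1440\right) = \left(1024 + 89\right) + 2581 = 1113 + 2581 = 3694$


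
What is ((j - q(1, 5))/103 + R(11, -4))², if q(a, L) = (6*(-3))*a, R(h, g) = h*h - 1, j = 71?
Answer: 154977601/10609 ≈ 14608.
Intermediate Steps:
R(h, g) = -1 + h² (R(h, g) = h² - 1 = -1 + h²)
q(a, L) = -18*a
((j - q(1, 5))/103 + R(11, -4))² = ((71 - (-18))/103 + (-1 + 11²))² = ((71 - 1*(-18))*(1/103) + (-1 + 121))² = ((71 + 18)*(1/103) + 120)² = (89*(1/103) + 120)² = (89/103 + 120)² = (12449/103)² = 154977601/10609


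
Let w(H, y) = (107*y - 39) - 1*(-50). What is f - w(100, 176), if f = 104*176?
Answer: -539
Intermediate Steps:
w(H, y) = 11 + 107*y (w(H, y) = (-39 + 107*y) + 50 = 11 + 107*y)
f = 18304
f - w(100, 176) = 18304 - (11 + 107*176) = 18304 - (11 + 18832) = 18304 - 1*18843 = 18304 - 18843 = -539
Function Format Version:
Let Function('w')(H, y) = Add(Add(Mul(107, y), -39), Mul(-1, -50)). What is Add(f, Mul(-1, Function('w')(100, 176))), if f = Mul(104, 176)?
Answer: -539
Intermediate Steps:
Function('w')(H, y) = Add(11, Mul(107, y)) (Function('w')(H, y) = Add(Add(-39, Mul(107, y)), 50) = Add(11, Mul(107, y)))
f = 18304
Add(f, Mul(-1, Function('w')(100, 176))) = Add(18304, Mul(-1, Add(11, Mul(107, 176)))) = Add(18304, Mul(-1, Add(11, 18832))) = Add(18304, Mul(-1, 18843)) = Add(18304, -18843) = -539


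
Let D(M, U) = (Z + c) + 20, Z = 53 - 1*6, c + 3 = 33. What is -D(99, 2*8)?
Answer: -97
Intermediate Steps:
c = 30 (c = -3 + 33 = 30)
Z = 47 (Z = 53 - 6 = 47)
D(M, U) = 97 (D(M, U) = (47 + 30) + 20 = 77 + 20 = 97)
-D(99, 2*8) = -1*97 = -97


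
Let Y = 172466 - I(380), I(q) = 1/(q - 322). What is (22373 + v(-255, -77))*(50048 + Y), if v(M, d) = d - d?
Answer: 288741709503/58 ≈ 4.9783e+9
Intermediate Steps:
I(q) = 1/(-322 + q)
v(M, d) = 0
Y = 10003027/58 (Y = 172466 - 1/(-322 + 380) = 172466 - 1/58 = 10003027/58 ≈ 1.7247e+5)
(22373 + v(-255, -77))*(50048 + Y) = (22373 + 0)*(50048 + 10003027/58) = 22373*(12905811/58) = 288741709503/58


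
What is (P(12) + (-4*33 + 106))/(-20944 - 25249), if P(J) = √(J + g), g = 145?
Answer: 26/46193 - √157/46193 ≈ 0.00029160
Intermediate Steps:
P(J) = √(145 + J) (P(J) = √(J + 145) = √(145 + J))
(P(12) + (-4*33 + 106))/(-20944 - 25249) = (√(145 + 12) + (-4*33 + 106))/(-20944 - 25249) = (√157 + (-132 + 106))/(-46193) = (√157 - 26)*(-1/46193) = (-26 + √157)*(-1/46193) = 26/46193 - √157/46193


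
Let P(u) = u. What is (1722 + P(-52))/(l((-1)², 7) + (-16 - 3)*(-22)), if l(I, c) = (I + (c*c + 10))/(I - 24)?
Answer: 19205/4777 ≈ 4.0203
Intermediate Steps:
l(I, c) = (10 + I + c²)/(-24 + I) (l(I, c) = (I + (c² + 10))/(-24 + I) = (I + (10 + c²))/(-24 + I) = (10 + I + c²)/(-24 + I))
(1722 + P(-52))/(l((-1)², 7) + (-16 - 3)*(-22)) = (1722 - 52)/((10 + (-1)² + 7²)/(-24 + (-1)²) + (-16 - 3)*(-22)) = 1670/((10 + 1 + 49)/(-24 + 1) - 19*(-22)) = 1670/(60/(-23) + 418) = 1670/(-1/23*60 + 418) = 1670/(-60/23 + 418) = 1670/(9554/23) = 1670*(23/9554) = 19205/4777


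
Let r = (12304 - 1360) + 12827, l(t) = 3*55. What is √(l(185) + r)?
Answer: 8*√374 ≈ 154.71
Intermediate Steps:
l(t) = 165
r = 23771 (r = 10944 + 12827 = 23771)
√(l(185) + r) = √(165 + 23771) = √23936 = 8*√374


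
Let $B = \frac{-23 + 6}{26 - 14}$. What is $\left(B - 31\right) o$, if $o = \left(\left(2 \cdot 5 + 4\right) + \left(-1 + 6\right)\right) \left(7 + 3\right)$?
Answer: $- \frac{36955}{6} \approx -6159.2$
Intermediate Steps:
$B = - \frac{17}{12} \approx -1.4167$
$o = 190$ ($o = \left(\left(10 + 4\right) + 5\right) 10 = \left(14 + 5\right) 10 = 19 \cdot 10 = 190$)
$\left(B - 31\right) o = \left(- \frac{17}{12} - 31\right) 190 = \left(- \frac{389}{12}\right) 190 = - \frac{36955}{6}$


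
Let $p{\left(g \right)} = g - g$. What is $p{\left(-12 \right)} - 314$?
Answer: $-314$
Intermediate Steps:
$p{\left(g \right)} = 0$
$p{\left(-12 \right)} - 314 = 0 - 314 = -314$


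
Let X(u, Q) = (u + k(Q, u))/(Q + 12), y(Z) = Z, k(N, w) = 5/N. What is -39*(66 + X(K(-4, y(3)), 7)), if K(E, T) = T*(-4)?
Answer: -339261/133 ≈ -2550.8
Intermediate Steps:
K(E, T) = -4*T
X(u, Q) = (u + 5/Q)/(12 + Q) (X(u, Q) = (u + 5/Q)/(Q + 12) = (u + 5/Q)/(12 + Q))
-39*(66 + X(K(-4, y(3)), 7)) = -39*(66 + (5 + 7*(-4*3))/(7*(12 + 7))) = -39*(66 + (⅐)*(5 + 7*(-12))/19) = -39*(66 + (⅐)*(1/19)*(5 - 84)) = -39*(66 + (⅐)*(1/19)*(-79)) = -39*(66 - 79/133) = -39*8699/133 = -339261/133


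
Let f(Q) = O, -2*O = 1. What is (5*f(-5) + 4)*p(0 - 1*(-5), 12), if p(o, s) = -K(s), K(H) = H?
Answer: -18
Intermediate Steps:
O = -½ (O = -½*1 = -½ ≈ -0.50000)
f(Q) = -½
p(o, s) = -s
(5*f(-5) + 4)*p(0 - 1*(-5), 12) = (5*(-½) + 4)*(-1*12) = (-5/2 + 4)*(-12) = (3/2)*(-12) = -18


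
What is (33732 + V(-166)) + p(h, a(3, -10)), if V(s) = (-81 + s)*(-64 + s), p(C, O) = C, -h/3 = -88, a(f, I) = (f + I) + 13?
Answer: 90806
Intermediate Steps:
a(f, I) = 13 + I + f (a(f, I) = (I + f) + 13 = 13 + I + f)
h = 264 (h = -3*(-88) = 264)
(33732 + V(-166)) + p(h, a(3, -10)) = (33732 + (5184 + (-166)² - 145*(-166))) + 264 = (33732 + (5184 + 27556 + 24070)) + 264 = (33732 + 56810) + 264 = 90542 + 264 = 90806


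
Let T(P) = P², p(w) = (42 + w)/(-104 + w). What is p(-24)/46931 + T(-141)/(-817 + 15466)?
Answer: 19904707221/14666500672 ≈ 1.3572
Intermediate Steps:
p(w) = (42 + w)/(-104 + w)
p(-24)/46931 + T(-141)/(-817 + 15466) = ((42 - 24)/(-104 - 24))/46931 + (-141)²/(-817 + 15466) = (18/(-128))*(1/46931) + 19881/14649 = -1/128*18*(1/46931) + 19881*(1/14649) = -9/64*1/46931 + 6627/4883 = -9/3003584 + 6627/4883 = 19904707221/14666500672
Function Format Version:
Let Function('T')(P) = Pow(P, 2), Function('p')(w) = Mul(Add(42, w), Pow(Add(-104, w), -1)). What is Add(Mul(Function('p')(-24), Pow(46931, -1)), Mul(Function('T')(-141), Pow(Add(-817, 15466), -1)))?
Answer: Rational(19904707221, 14666500672) ≈ 1.3572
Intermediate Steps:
Function('p')(w) = Mul(Pow(Add(-104, w), -1), Add(42, w))
Add(Mul(Function('p')(-24), Pow(46931, -1)), Mul(Function('T')(-141), Pow(Add(-817, 15466), -1))) = Add(Mul(Mul(Pow(Add(-104, -24), -1), Add(42, -24)), Pow(46931, -1)), Mul(Pow(-141, 2), Pow(Add(-817, 15466), -1))) = Add(Mul(Mul(Pow(-128, -1), 18), Rational(1, 46931)), Mul(19881, Pow(14649, -1))) = Add(Mul(Mul(Rational(-1, 128), 18), Rational(1, 46931)), Mul(19881, Rational(1, 14649))) = Add(Mul(Rational(-9, 64), Rational(1, 46931)), Rational(6627, 4883)) = Add(Rational(-9, 3003584), Rational(6627, 4883)) = Rational(19904707221, 14666500672)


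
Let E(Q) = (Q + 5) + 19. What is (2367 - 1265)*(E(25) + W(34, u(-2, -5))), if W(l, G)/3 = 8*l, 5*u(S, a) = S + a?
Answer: 953230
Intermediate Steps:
u(S, a) = S/5 + a/5 (u(S, a) = (S + a)/5 = S/5 + a/5)
W(l, G) = 24*l (W(l, G) = 3*(8*l) = 24*l)
E(Q) = 24 + Q (E(Q) = (5 + Q) + 19 = 24 + Q)
(2367 - 1265)*(E(25) + W(34, u(-2, -5))) = (2367 - 1265)*((24 + 25) + 24*34) = 1102*(49 + 816) = 1102*865 = 953230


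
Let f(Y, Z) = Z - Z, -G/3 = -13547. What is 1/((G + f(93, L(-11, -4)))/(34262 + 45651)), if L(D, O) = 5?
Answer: 79913/40641 ≈ 1.9663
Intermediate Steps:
G = 40641 (G = -3*(-13547) = 40641)
f(Y, Z) = 0
1/((G + f(93, L(-11, -4)))/(34262 + 45651)) = 1/((40641 + 0)/(34262 + 45651)) = 1/(40641/79913) = 79913/40641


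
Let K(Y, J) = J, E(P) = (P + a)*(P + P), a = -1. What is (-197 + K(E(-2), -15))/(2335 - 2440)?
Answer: 212/105 ≈ 2.0190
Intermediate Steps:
E(P) = 2*P*(-1 + P) (E(P) = (P - 1)*(P + P) = (-1 + P)*(2*P) = 2*P*(-1 + P))
(-197 + K(E(-2), -15))/(2335 - 2440) = (-197 - 15)/(2335 - 2440) = -212/(-105) = -212*(-1/105) = 212/105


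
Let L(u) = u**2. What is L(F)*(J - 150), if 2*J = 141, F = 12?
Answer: -11448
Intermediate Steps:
J = 141/2 (J = (1/2)*141 = 141/2 ≈ 70.500)
L(F)*(J - 150) = 12**2*(141/2 - 150) = 144*(-159/2) = -11448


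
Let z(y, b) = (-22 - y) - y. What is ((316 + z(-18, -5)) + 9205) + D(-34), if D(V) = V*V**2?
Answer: -29769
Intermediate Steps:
z(y, b) = -22 - 2*y
D(V) = V**3
((316 + z(-18, -5)) + 9205) + D(-34) = ((316 + (-22 - 2*(-18))) + 9205) + (-34)**3 = ((316 + (-22 + 36)) + 9205) - 39304 = ((316 + 14) + 9205) - 39304 = (330 + 9205) - 39304 = 9535 - 39304 = -29769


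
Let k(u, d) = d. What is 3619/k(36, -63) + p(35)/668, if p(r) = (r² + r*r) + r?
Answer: -322991/6012 ≈ -53.724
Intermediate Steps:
p(r) = r + 2*r² (p(r) = (r² + r²) + r = 2*r² + r = r + 2*r²)
3619/k(36, -63) + p(35)/668 = 3619/(-63) + (35*(1 + 2*35))/668 = 3619*(-1/63) + (35*(1 + 70))*(1/668) = -517/9 + (35*71)*(1/668) = -517/9 + 2485*(1/668) = -517/9 + 2485/668 = -322991/6012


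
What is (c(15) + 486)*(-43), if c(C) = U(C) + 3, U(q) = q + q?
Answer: -22317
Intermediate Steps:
U(q) = 2*q
c(C) = 3 + 2*C (c(C) = 2*C + 3 = 3 + 2*C)
(c(15) + 486)*(-43) = ((3 + 2*15) + 486)*(-43) = ((3 + 30) + 486)*(-43) = (33 + 486)*(-43) = 519*(-43) = -22317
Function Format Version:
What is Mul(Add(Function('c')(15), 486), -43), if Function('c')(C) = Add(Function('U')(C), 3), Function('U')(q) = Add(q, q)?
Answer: -22317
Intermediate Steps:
Function('U')(q) = Mul(2, q)
Function('c')(C) = Add(3, Mul(2, C)) (Function('c')(C) = Add(Mul(2, C), 3) = Add(3, Mul(2, C)))
Mul(Add(Function('c')(15), 486), -43) = Mul(Add(Add(3, Mul(2, 15)), 486), -43) = Mul(Add(Add(3, 30), 486), -43) = Mul(Add(33, 486), -43) = Mul(519, -43) = -22317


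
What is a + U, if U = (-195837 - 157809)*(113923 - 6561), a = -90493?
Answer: -37968232345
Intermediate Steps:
U = -37968141852 (U = -353646*107362 = -37968141852)
a + U = -90493 - 37968141852 = -37968232345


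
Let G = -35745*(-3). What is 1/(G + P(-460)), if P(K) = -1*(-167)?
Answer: 1/107402 ≈ 9.3108e-6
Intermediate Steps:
G = 107235
P(K) = 167
1/(G + P(-460)) = 1/(107235 + 167) = 1/107402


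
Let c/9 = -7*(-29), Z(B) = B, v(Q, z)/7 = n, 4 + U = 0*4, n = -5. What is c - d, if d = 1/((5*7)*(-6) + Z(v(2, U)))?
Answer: 447616/245 ≈ 1827.0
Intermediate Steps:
U = -4 (U = -4 + 0*4 = -4 + 0 = -4)
v(Q, z) = -35 (v(Q, z) = 7*(-5) = -35)
d = -1/245 (d = 1/((5*7)*(-6) - 35) = 1/(35*(-6) - 35) = 1/(-210 - 35) = 1/(-245) = -1/245 ≈ -0.0040816)
c = 1827 (c = 9*(-7*(-29)) = 9*203 = 1827)
c - d = 1827 - 1*(-1/245) = 1827 + 1/245 = 447616/245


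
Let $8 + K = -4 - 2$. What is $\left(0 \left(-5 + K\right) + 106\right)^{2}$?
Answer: $11236$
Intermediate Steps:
$K = -14$ ($K = -8 - 6 = -14$)
$\left(0 \left(-5 + K\right) + 106\right)^{2} = \left(0 \left(-5 - 14\right) + 106\right)^{2} = \left(0 \left(-19\right) + 106\right)^{2} = \left(0 + 106\right)^{2} = 106^{2} = 11236$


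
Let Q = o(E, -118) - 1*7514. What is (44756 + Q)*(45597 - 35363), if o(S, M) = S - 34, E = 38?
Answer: 381175564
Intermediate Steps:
o(S, M) = -34 + S
Q = -7510 (Q = (-34 + 38) - 1*7514 = 4 - 7514 = -7510)
(44756 + Q)*(45597 - 35363) = (44756 - 7510)*(45597 - 35363) = 37246*10234 = 381175564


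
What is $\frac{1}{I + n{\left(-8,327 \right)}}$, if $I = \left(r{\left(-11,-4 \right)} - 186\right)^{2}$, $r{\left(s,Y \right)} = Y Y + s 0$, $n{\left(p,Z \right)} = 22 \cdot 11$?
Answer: $\frac{1}{29142} \approx 3.4315 \cdot 10^{-5}$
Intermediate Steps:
$n{\left(p,Z \right)} = 242$
$r{\left(s,Y \right)} = Y^{2}$ ($r{\left(s,Y \right)} = Y^{2} + 0 = Y^{2}$)
$I = 28900$ ($I = \left(\left(-4\right)^{2} - 186\right)^{2} = \left(16 - 186\right)^{2} = \left(-170\right)^{2} = 28900$)
$\frac{1}{I + n{\left(-8,327 \right)}} = \frac{1}{28900 + 242} = \frac{1}{29142}$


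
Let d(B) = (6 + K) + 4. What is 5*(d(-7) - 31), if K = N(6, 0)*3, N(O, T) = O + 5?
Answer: 60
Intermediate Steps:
N(O, T) = 5 + O
K = 33 (K = (5 + 6)*3 = 11*3 = 33)
d(B) = 43 (d(B) = (6 + 33) + 4 = 39 + 4 = 43)
5*(d(-7) - 31) = 5*(43 - 31) = 5*12 = 60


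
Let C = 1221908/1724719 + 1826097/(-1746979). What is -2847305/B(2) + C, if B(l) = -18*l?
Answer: 659925364750842893/8343824881572 ≈ 79092.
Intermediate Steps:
C = -78065890447/231772913377 (C = 1221908*(1/1724719) + 1826097*(-1/1746979) = 1221908/1724719 - 140469/134383 = -78065890447/231772913377 ≈ -0.33682)
-2847305/B(2) + C = -2847305/((-18*2)) - 78065890447/231772913377 = -2847305/(-36) - 78065890447/231772913377 = -2847305*(-1/36) - 78065890447/231772913377 = 2847305/36 - 78065890447/231772913377 = 659925364750842893/8343824881572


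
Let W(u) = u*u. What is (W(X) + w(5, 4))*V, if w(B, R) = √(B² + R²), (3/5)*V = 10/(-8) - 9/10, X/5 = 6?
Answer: -3225 - 43*√41/12 ≈ -3247.9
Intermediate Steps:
X = 30 (X = 5*6 = 30)
W(u) = u²
V = -43/12 (V = 5*(10/(-8) - 9/10)/3 = 5*(10*(-⅛) - 9*⅒)/3 = 5*(-5/4 - 9/10)/3 = (5/3)*(-43/20) = -43/12 ≈ -3.5833)
(W(X) + w(5, 4))*V = (30² + √(5² + 4²))*(-43/12) = (900 + √(25 + 16))*(-43/12) = (900 + √41)*(-43/12) = -3225 - 43*√41/12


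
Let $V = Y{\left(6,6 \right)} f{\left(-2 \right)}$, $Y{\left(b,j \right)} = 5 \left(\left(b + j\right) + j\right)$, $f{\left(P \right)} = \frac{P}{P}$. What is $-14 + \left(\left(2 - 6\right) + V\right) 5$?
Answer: $416$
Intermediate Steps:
$f{\left(P \right)} = 1$
$Y{\left(b,j \right)} = 5 b + 10 j$ ($Y{\left(b,j \right)} = 5 \left(b + 2 j\right) = 5 b + 10 j$)
$V = 90$ ($V = \left(5 \cdot 6 + 10 \cdot 6\right) 1 = \left(30 + 60\right) 1 = 90 \cdot 1 = 90$)
$-14 + \left(\left(2 - 6\right) + V\right) 5 = -14 + \left(\left(2 - 6\right) + 90\right) 5 = -14 + \left(-4 + 90\right) 5 = -14 + 86 \cdot 5 = -14 + 430 = 416$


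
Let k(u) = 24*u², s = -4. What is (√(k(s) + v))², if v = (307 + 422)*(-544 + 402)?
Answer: -103134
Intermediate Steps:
v = -103518 (v = 729*(-142) = -103518)
(√(k(s) + v))² = (√(24*(-4)² - 103518))² = (√(24*16 - 103518))² = (√(384 - 103518))² = (√(-103134))² = (I*√103134)² = -103134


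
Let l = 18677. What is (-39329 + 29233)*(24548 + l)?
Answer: -436399600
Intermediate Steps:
(-39329 + 29233)*(24548 + l) = (-39329 + 29233)*(24548 + 18677) = -10096*43225 = -436399600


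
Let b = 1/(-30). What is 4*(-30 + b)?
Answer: -1802/15 ≈ -120.13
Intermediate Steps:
b = -1/30 ≈ -0.033333
4*(-30 + b) = 4*(-30 - 1/30) = 4*(-901/30) = -1802/15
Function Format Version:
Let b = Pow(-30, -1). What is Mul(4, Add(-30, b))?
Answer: Rational(-1802, 15) ≈ -120.13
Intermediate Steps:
b = Rational(-1, 30) ≈ -0.033333
Mul(4, Add(-30, b)) = Mul(4, Add(-30, Rational(-1, 30))) = Mul(4, Rational(-901, 30)) = Rational(-1802, 15)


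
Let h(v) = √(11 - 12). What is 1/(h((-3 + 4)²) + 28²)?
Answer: 784/614657 - I/614657 ≈ 0.0012755 - 1.6269e-6*I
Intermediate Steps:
h(v) = I (h(v) = √(-1) = I)
1/(h((-3 + 4)²) + 28²) = 1/(I + 28²) = 1/(I + 784) = 1/(784 + I) = (784 - I)/614657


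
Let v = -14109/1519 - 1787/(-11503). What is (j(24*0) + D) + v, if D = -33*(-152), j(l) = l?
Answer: 87485272538/17473057 ≈ 5006.9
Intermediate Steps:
v = -159581374/17473057 (v = -14109*1/1519 - 1787*(-1/11503) = -14109/1519 + 1787/11503 = -159581374/17473057 ≈ -9.1330)
D = 5016
(j(24*0) + D) + v = (24*0 + 5016) - 159581374/17473057 = (0 + 5016) - 159581374/17473057 = 5016 - 159581374/17473057 = 87485272538/17473057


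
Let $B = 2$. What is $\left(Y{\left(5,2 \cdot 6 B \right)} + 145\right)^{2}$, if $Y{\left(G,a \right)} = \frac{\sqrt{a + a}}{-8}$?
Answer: $\frac{\left(290 - \sqrt{3}\right)^{2}}{4} \approx 20775.0$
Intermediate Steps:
$Y{\left(G,a \right)} = - \frac{\sqrt{2} \sqrt{a}}{8}$ ($Y{\left(G,a \right)} = \sqrt{2 a} \left(- \frac{1}{8}\right) = \sqrt{2} \sqrt{a} \left(- \frac{1}{8}\right) = - \frac{\sqrt{2} \sqrt{a}}{8}$)
$\left(Y{\left(5,2 \cdot 6 B \right)} + 145\right)^{2} = \left(- \frac{\sqrt{2} \sqrt{2 \cdot 6 \cdot 2}}{8} + 145\right)^{2} = \left(- \frac{\sqrt{2} \sqrt{12 \cdot 2}}{8} + 145\right)^{2} = \left(- \frac{\sqrt{2} \sqrt{24}}{8} + 145\right)^{2} = \left(- \frac{\sqrt{2} \cdot 2 \sqrt{6}}{8} + 145\right)^{2} = \left(- \frac{\sqrt{3}}{2} + 145\right)^{2} = \left(145 - \frac{\sqrt{3}}{2}\right)^{2}$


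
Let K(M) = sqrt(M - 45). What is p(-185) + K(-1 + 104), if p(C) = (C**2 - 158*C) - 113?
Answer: 63342 + sqrt(58) ≈ 63350.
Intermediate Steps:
p(C) = -113 + C**2 - 158*C
K(M) = sqrt(-45 + M)
p(-185) + K(-1 + 104) = (-113 + (-185)**2 - 158*(-185)) + sqrt(-45 + (-1 + 104)) = (-113 + 34225 + 29230) + sqrt(-45 + 103) = 63342 + sqrt(58)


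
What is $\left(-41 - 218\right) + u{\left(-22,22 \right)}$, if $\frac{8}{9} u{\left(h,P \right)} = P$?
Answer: $- \frac{937}{4} \approx -234.25$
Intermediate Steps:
$u{\left(h,P \right)} = \frac{9 P}{8}$
$\left(-41 - 218\right) + u{\left(-22,22 \right)} = \left(-41 - 218\right) + \frac{9}{8} \cdot 22 = \left(-41 - 218\right) + \frac{99}{4} = -259 + \frac{99}{4} = - \frac{937}{4}$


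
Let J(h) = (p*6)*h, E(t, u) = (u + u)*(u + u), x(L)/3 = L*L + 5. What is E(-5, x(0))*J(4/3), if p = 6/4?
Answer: 10800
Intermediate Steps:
x(L) = 15 + 3*L**2 (x(L) = 3*(L*L + 5) = 3*(L**2 + 5) = 3*(5 + L**2) = 15 + 3*L**2)
p = 3/2 (p = 6*(1/4) = 3/2 ≈ 1.5000)
E(t, u) = 4*u**2 (E(t, u) = (2*u)*(2*u) = 4*u**2)
J(h) = 9*h (J(h) = ((3/2)*6)*h = 9*h)
E(-5, x(0))*J(4/3) = (4*(15 + 3*0**2)**2)*(9*(4/3)) = (4*(15 + 3*0)**2)*(9*(4*(1/3))) = (4*(15 + 0)**2)*(9*(4/3)) = (4*15**2)*12 = (4*225)*12 = 900*12 = 10800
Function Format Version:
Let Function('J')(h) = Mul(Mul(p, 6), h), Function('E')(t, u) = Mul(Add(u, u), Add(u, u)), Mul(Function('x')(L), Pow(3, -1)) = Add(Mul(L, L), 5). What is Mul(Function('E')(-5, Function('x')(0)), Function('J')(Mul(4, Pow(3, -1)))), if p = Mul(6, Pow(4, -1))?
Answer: 10800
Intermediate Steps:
Function('x')(L) = Add(15, Mul(3, Pow(L, 2))) (Function('x')(L) = Mul(3, Add(Mul(L, L), 5)) = Mul(3, Add(Pow(L, 2), 5)) = Mul(3, Add(5, Pow(L, 2))) = Add(15, Mul(3, Pow(L, 2))))
p = Rational(3, 2) (p = Mul(6, Rational(1, 4)) = Rational(3, 2) ≈ 1.5000)
Function('E')(t, u) = Mul(4, Pow(u, 2)) (Function('E')(t, u) = Mul(Mul(2, u), Mul(2, u)) = Mul(4, Pow(u, 2)))
Function('J')(h) = Mul(9, h) (Function('J')(h) = Mul(Mul(Rational(3, 2), 6), h) = Mul(9, h))
Mul(Function('E')(-5, Function('x')(0)), Function('J')(Mul(4, Pow(3, -1)))) = Mul(Mul(4, Pow(Add(15, Mul(3, Pow(0, 2))), 2)), Mul(9, Mul(4, Pow(3, -1)))) = Mul(Mul(4, Pow(Add(15, Mul(3, 0)), 2)), Mul(9, Mul(4, Rational(1, 3)))) = Mul(Mul(4, Pow(Add(15, 0), 2)), Mul(9, Rational(4, 3))) = Mul(Mul(4, Pow(15, 2)), 12) = Mul(Mul(4, 225), 12) = Mul(900, 12) = 10800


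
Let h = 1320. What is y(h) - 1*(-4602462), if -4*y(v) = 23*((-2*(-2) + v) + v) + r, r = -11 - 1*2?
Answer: 18349049/4 ≈ 4.5873e+6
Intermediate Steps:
r = -13 (r = -11 - 2 = -13)
y(v) = -79/4 - 23*v/2 (y(v) = -(23*((-2*(-2) + v) + v) - 13)/4 = -(23*((4 + v) + v) - 13)/4 = -(23*(4 + 2*v) - 13)/4 = -((92 + 46*v) - 13)/4 = -(79 + 46*v)/4 = -79/4 - 23*v/2)
y(h) - 1*(-4602462) = (-79/4 - 23/2*1320) - 1*(-4602462) = (-79/4 - 15180) + 4602462 = -60799/4 + 4602462 = 18349049/4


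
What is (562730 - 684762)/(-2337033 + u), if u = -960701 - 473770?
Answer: 7627/235719 ≈ 0.032356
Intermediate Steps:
u = -1434471
(562730 - 684762)/(-2337033 + u) = (562730 - 684762)/(-2337033 - 1434471) = -122032/(-3771504) = -122032*(-1/3771504) = 7627/235719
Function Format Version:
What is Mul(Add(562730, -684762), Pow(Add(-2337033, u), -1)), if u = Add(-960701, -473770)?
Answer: Rational(7627, 235719) ≈ 0.032356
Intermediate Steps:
u = -1434471
Mul(Add(562730, -684762), Pow(Add(-2337033, u), -1)) = Mul(Add(562730, -684762), Pow(Add(-2337033, -1434471), -1)) = Mul(-122032, Pow(-3771504, -1)) = Mul(-122032, Rational(-1, 3771504)) = Rational(7627, 235719)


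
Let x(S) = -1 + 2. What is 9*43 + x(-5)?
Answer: 388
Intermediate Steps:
x(S) = 1
9*43 + x(-5) = 9*43 + 1 = 387 + 1 = 388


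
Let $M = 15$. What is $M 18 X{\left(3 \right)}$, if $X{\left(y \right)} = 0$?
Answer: $0$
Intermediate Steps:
$M 18 X{\left(3 \right)} = 15 \cdot 18 \cdot 0 = 270 \cdot 0 = 0$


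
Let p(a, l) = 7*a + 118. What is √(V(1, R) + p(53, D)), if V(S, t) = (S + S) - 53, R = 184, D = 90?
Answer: √438 ≈ 20.928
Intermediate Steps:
p(a, l) = 118 + 7*a
V(S, t) = -53 + 2*S (V(S, t) = 2*S - 53 = -53 + 2*S)
√(V(1, R) + p(53, D)) = √((-53 + 2*1) + (118 + 7*53)) = √((-53 + 2) + (118 + 371)) = √(-51 + 489) = √438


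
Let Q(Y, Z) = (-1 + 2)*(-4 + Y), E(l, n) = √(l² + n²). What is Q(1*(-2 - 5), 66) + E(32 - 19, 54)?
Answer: -11 + √3085 ≈ 44.543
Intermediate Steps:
Q(Y, Z) = -4 + Y (Q(Y, Z) = 1*(-4 + Y) = -4 + Y)
Q(1*(-2 - 5), 66) + E(32 - 19, 54) = (-4 + 1*(-2 - 5)) + √((32 - 19)² + 54²) = (-4 + 1*(-7)) + √(13² + 2916) = (-4 - 7) + √(169 + 2916) = -11 + √3085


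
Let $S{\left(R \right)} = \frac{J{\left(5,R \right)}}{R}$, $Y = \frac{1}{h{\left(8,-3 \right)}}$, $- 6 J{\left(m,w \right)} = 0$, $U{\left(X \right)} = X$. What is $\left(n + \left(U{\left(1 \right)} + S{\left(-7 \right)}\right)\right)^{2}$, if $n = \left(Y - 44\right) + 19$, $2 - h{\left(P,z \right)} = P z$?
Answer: $\frac{388129}{676} \approx 574.16$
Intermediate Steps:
$h{\left(P,z \right)} = 2 - P z$
$J{\left(m,w \right)} = 0$ ($J{\left(m,w \right)} = \left(- \frac{1}{6}\right) 0 = 0$)
$Y = \frac{1}{26}$ ($Y = \frac{1}{2 - 8 \left(-3\right)} = \frac{1}{2 + 24} = \frac{1}{26} \approx 0.038462$)
$S{\left(R \right)} = 0$ ($S{\left(R \right)} = \frac{0}{R} = 0$)
$n = - \frac{649}{26}$ ($n = \left(\frac{1}{26} - 44\right) + 19 = - \frac{1143}{26} + 19 = - \frac{649}{26} \approx -24.962$)
$\left(n + \left(U{\left(1 \right)} + S{\left(-7 \right)}\right)\right)^{2} = \left(- \frac{649}{26} + \left(1 + 0\right)\right)^{2} = \left(- \frac{649}{26} + 1\right)^{2} = \left(- \frac{623}{26}\right)^{2} = \frac{388129}{676}$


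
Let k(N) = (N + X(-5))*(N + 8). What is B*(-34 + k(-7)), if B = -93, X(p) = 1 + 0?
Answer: 3720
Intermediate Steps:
X(p) = 1
k(N) = (1 + N)*(8 + N) (k(N) = (N + 1)*(N + 8) = (1 + N)*(8 + N))
B*(-34 + k(-7)) = -93*(-34 + (8 + (-7)² + 9*(-7))) = -93*(-34 + (8 + 49 - 63)) = -93*(-34 - 6) = -93*(-40) = 3720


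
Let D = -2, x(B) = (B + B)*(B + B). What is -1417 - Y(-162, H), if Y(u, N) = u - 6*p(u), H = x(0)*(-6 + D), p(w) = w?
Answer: -2227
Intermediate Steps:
x(B) = 4*B² (x(B) = (2*B)*(2*B) = 4*B²)
H = 0 (H = (4*0²)*(-6 - 2) = (4*0)*(-8) = 0*(-8) = 0)
Y(u, N) = -5*u (Y(u, N) = u - 6*u = -5*u)
-1417 - Y(-162, H) = -1417 - (-5)*(-162) = -1417 - 1*810 = -1417 - 810 = -2227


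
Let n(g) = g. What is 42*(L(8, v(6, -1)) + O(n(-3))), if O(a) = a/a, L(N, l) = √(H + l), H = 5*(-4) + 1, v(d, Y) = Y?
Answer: 42 + 84*I*√5 ≈ 42.0 + 187.83*I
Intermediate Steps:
H = -19 (H = -20 + 1 = -19)
L(N, l) = √(-19 + l)
O(a) = 1
42*(L(8, v(6, -1)) + O(n(-3))) = 42*(√(-19 - 1) + 1) = 42*(√(-20) + 1) = 42*(2*I*√5 + 1) = 42*(1 + 2*I*√5) = 42 + 84*I*√5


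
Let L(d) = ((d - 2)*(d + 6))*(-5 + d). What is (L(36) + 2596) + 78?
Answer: 46942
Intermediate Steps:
L(d) = (-5 + d)*(-2 + d)*(6 + d) (L(d) = ((-2 + d)*(6 + d))*(-5 + d) = (-5 + d)*(-2 + d)*(6 + d))
(L(36) + 2596) + 78 = ((60 + 36³ - 1*36² - 32*36) + 2596) + 78 = ((60 + 46656 - 1*1296 - 1152) + 2596) + 78 = ((60 + 46656 - 1296 - 1152) + 2596) + 78 = (44268 + 2596) + 78 = 46864 + 78 = 46942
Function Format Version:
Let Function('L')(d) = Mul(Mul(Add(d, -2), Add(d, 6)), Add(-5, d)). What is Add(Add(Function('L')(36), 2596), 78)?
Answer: 46942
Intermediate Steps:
Function('L')(d) = Mul(Add(-5, d), Add(-2, d), Add(6, d)) (Function('L')(d) = Mul(Mul(Add(-2, d), Add(6, d)), Add(-5, d)) = Mul(Add(-5, d), Add(-2, d), Add(6, d)))
Add(Add(Function('L')(36), 2596), 78) = Add(Add(Add(60, Pow(36, 3), Mul(-1, Pow(36, 2)), Mul(-32, 36)), 2596), 78) = Add(Add(Add(60, 46656, Mul(-1, 1296), -1152), 2596), 78) = Add(Add(Add(60, 46656, -1296, -1152), 2596), 78) = Add(Add(44268, 2596), 78) = Add(46864, 78) = 46942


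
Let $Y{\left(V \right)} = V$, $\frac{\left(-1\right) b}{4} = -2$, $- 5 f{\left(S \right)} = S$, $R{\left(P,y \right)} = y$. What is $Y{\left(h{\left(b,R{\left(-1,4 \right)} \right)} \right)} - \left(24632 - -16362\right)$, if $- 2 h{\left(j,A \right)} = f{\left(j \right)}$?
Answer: $- \frac{204966}{5} \approx -40993.0$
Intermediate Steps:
$f{\left(S \right)} = - \frac{S}{5}$
$b = 8$ ($b = \left(-4\right) \left(-2\right) = 8$)
$h{\left(j,A \right)} = \frac{j}{10}$ ($h{\left(j,A \right)} = - \frac{\left(- \frac{1}{5}\right) j}{2} = \frac{j}{10}$)
$Y{\left(h{\left(b,R{\left(-1,4 \right)} \right)} \right)} - \left(24632 - -16362\right) = \frac{1}{10} \cdot 8 - \left(24632 - -16362\right) = \frac{4}{5} - \left(24632 + 16362\right) = \frac{4}{5} - 40994 = - \frac{204966}{5}$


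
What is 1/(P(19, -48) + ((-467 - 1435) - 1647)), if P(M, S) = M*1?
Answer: -1/3530 ≈ -0.00028329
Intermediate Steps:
P(M, S) = M
1/(P(19, -48) + ((-467 - 1435) - 1647)) = 1/(19 + ((-467 - 1435) - 1647)) = 1/(19 + (-1902 - 1647)) = 1/(19 - 3549) = 1/(-3530) = -1/3530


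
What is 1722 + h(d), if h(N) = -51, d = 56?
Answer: 1671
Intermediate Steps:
1722 + h(d) = 1722 - 51 = 1671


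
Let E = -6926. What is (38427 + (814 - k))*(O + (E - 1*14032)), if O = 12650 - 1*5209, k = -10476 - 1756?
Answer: -695760541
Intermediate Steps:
k = -12232
O = 7441 (O = 12650 - 5209 = 7441)
(38427 + (814 - k))*(O + (E - 1*14032)) = (38427 + (814 - 1*(-12232)))*(7441 + (-6926 - 1*14032)) = (38427 + (814 + 12232))*(7441 + (-6926 - 14032)) = (38427 + 13046)*(7441 - 20958) = 51473*(-13517) = -695760541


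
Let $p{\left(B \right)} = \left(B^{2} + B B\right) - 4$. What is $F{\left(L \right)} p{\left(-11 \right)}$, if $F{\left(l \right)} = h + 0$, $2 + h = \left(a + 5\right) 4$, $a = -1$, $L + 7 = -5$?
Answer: $3332$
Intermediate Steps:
$L = -12$ ($L = -7 - 5 = -12$)
$h = 14$ ($h = -2 + \left(-1 + 5\right) 4 = -2 + 4 \cdot 4 = -2 + 16 = 14$)
$p{\left(B \right)} = -4 + 2 B^{2}$ ($p{\left(B \right)} = \left(B^{2} + B^{2}\right) - 4 = 2 B^{2} - 4 = -4 + 2 B^{2}$)
$F{\left(l \right)} = 14$ ($F{\left(l \right)} = 14 + 0 = 14$)
$F{\left(L \right)} p{\left(-11 \right)} = 14 \left(-4 + 2 \left(-11\right)^{2}\right) = 14 \left(-4 + 2 \cdot 121\right) = 14 \left(-4 + 242\right) = 14 \cdot 238 = 3332$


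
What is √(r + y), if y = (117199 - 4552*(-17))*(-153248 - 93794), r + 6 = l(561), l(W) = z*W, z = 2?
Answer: I*√48070172370 ≈ 2.1925e+5*I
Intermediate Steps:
l(W) = 2*W
r = 1116 (r = -6 + 2*561 = -6 + 1122 = 1116)
y = -48070173486 (y = (117199 + 77384)*(-247042) = 194583*(-247042) = -48070173486)
√(r + y) = √(1116 - 48070173486) = √(-48070172370) = I*√48070172370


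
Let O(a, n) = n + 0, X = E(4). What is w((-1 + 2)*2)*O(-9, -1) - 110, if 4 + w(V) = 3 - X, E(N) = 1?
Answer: -108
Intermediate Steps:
X = 1
w(V) = -2 (w(V) = -4 + (3 - 1*1) = -4 + (3 - 1) = -4 + 2 = -2)
O(a, n) = n
w((-1 + 2)*2)*O(-9, -1) - 110 = -2*(-1) - 110 = 2 - 110 = -108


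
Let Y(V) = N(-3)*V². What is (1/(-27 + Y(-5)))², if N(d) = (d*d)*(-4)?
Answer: 1/859329 ≈ 1.1637e-6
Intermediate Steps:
N(d) = -4*d² (N(d) = d²*(-4) = -4*d²)
Y(V) = -36*V² (Y(V) = (-4*(-3)²)*V² = (-4*9)*V² = -36*V²)
(1/(-27 + Y(-5)))² = (1/(-27 - 36*(-5)²))² = (1/(-27 - 36*25))² = (1/(-27 - 900))² = (1/(-927))² = (-1/927)² = 1/859329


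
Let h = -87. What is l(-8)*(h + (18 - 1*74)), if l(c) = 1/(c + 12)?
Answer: -143/4 ≈ -35.750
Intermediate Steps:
l(c) = 1/(12 + c)
l(-8)*(h + (18 - 1*74)) = (-87 + (18 - 1*74))/(12 - 8) = (-87 + (18 - 74))/4 = (-87 - 56)/4 = (1/4)*(-143) = -143/4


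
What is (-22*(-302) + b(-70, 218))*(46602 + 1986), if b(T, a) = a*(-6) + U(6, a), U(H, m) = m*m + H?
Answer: 2568653208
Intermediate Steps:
U(H, m) = H + m**2 (U(H, m) = m**2 + H = H + m**2)
b(T, a) = 6 + a**2 - 6*a (b(T, a) = a*(-6) + (6 + a**2) = -6*a + (6 + a**2) = 6 + a**2 - 6*a)
(-22*(-302) + b(-70, 218))*(46602 + 1986) = (-22*(-302) + (6 + 218**2 - 6*218))*(46602 + 1986) = (6644 + (6 + 47524 - 1308))*48588 = (6644 + 46222)*48588 = 52866*48588 = 2568653208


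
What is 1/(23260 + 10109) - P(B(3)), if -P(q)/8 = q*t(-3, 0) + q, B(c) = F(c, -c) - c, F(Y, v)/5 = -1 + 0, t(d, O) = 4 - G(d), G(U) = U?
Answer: -17084927/33369 ≈ -512.00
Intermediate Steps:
t(d, O) = 4 - d
F(Y, v) = -5 (F(Y, v) = 5*(-1 + 0) = 5*(-1) = -5)
B(c) = -5 - c
P(q) = -64*q (P(q) = -8*(q*(4 - 1*(-3)) + q) = -8*(q*(4 + 3) + q) = -8*(q*7 + q) = -8*(7*q + q) = -64*q)
1/(23260 + 10109) - P(B(3)) = 1/(23260 + 10109) - (-64)*(-5 - 1*3) = 1/33369 - (-64)*(-5 - 3) = 1/33369 - (-64)*(-8) = 1/33369 - 1*512 = 1/33369 - 512 = -17084927/33369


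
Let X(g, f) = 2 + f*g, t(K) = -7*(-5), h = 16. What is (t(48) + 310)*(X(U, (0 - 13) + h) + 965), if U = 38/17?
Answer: 5710785/17 ≈ 3.3593e+5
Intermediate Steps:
t(K) = 35
U = 38/17 (U = 38*(1/17) = 38/17 ≈ 2.2353)
(t(48) + 310)*(X(U, (0 - 13) + h) + 965) = (35 + 310)*((2 + ((0 - 13) + 16)*(38/17)) + 965) = 345*((2 + (-13 + 16)*(38/17)) + 965) = 345*((2 + 3*(38/17)) + 965) = 345*((2 + 114/17) + 965) = 345*(148/17 + 965) = 345*(16553/17) = 5710785/17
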